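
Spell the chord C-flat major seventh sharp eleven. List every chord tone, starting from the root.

Root Cb, quality major seventh sharp eleven:
root → Cb
3rd (major 3rd) → Eb
5th (perfect 5th) → Gb
7th (major 7th) → Bb
11th (augmented 11th) → F

Cb  Eb  Gb  Bb  F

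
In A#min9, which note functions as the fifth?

E#

A#min9 is built on A#; its 5th is a perfect 5th above the root.
A fifth above A uses the letter E, and the perfect 5th above A# is E#.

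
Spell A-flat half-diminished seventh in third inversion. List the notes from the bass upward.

G♭, A♭, C♭, E𝄫

A-flat half-diminished seventh = A♭–C♭–E𝄫–G♭; third inversion → seventh (G♭) lowest.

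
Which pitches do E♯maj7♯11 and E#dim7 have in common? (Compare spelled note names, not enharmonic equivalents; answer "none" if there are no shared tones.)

E♯maj7♯11: E♯ G𝄪 B♯ D𝄪 A𝄪
E#dim7: E♯ G♯ B D
Common to both → E♯.

E♯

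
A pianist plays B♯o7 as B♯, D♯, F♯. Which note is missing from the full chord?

A

B♯o7 = B♯, D♯, F♯, A. The voicing lacks the 7th (diminished 7th), A.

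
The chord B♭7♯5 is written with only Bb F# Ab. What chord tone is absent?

D

The full B♭7♯5 chord is Bb, D, F#, Ab.
Comparing with the voicing, the major 3rd (3rd) — D — is absent.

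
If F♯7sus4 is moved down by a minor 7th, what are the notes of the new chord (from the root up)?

F# down a minor 7th → G#. New chord: G# dominant seventh suspended fourth.
G# — root
C# — perfect 4th
D# — perfect 5th
F# — minor 7th

G# C# D# F#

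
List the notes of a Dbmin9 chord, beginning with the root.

D♭ – F♭ – A♭ – C♭ – E♭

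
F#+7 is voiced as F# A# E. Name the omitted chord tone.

The full F#+7 chord is F#, A#, C##, E.
Comparing with the voicing, the augmented 5th (5th) — C## — is absent.

C##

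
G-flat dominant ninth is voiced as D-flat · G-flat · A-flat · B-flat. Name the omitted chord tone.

The full G-flat dominant ninth chord is G-flat, B-flat, D-flat, F-flat, A-flat.
Comparing with the voicing, the minor 7th (7th) — F-flat — is absent.

F-flat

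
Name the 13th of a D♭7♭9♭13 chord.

B𝄫

D♭7♭9♭13 is built on D♭; its 13th is a minor 13th above the root.
A sixth above D uses the letter B, and the minor 13th above D♭ is B𝄫.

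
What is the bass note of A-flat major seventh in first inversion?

C

A-flat major seventh = Ab–C–Eb–G. First inversion → third in the bass = C.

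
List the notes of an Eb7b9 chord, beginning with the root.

Eb, G, Bb, Db, Fb

Root Eb, quality dominant seventh flat nine:
root → Eb
3rd (major 3rd) → G
5th (perfect 5th) → Bb
7th (minor 7th) → Db
9th (minor 9th) → Fb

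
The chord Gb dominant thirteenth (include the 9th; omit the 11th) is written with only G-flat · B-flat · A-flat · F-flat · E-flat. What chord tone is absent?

D-flat

The full Gb dominant thirteenth chord is G-flat, B-flat, D-flat, F-flat, A-flat, E-flat.
Comparing with the voicing, the perfect 5th (5th) — D-flat — is absent.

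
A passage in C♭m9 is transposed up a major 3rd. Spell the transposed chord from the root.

E♭, G♭, B♭, D♭, F

C♭ up a major 3rd → E♭. New chord: E♭ minor ninth.
root → E♭
3rd (minor 3rd) → G♭
5th (perfect 5th) → B♭
7th (minor 7th) → D♭
9th (major 9th) → F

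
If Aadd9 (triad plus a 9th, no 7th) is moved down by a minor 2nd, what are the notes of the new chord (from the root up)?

G♯  B♯  D♯  A♯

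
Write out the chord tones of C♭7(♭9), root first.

Cb Eb Gb Bbb Dbb

Root Cb, quality dominant seventh flat nine:
root → Cb
3rd (major 3rd) → Eb
5th (perfect 5th) → Gb
7th (minor 7th) → Bbb
9th (minor 9th) → Dbb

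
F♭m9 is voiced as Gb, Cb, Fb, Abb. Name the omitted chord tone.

Ebb

F♭m9 = Fb, Abb, Cb, Ebb, Gb. The voicing lacks the 7th (minor 7th), Ebb.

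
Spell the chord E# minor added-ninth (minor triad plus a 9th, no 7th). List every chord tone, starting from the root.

E#, G#, B#, F##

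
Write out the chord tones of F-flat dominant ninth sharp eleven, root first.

F-flat, A-flat, C-flat, E-double-flat, G-flat, B-flat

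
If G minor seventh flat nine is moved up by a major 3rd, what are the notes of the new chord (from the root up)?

B, D, F-sharp, A, C

G up a major 3rd → B. New chord: B minor seventh flat nine.
B — root
D — minor 3rd
F-sharp — perfect 5th
A — minor 7th
C — minor 9th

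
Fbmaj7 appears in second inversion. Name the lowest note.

C♭

Fbmaj7 in root position is F♭–A♭–C♭–E♭.
Second inversion places the fifth in the bass, which is C♭.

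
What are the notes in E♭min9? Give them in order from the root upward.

E♭min9: minor ninth on Eb.
Eb — root
Gb — minor 3rd
Bb — perfect 5th
Db — minor 7th
F — major 9th

Eb, Gb, Bb, Db, F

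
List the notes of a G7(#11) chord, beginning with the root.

G, B, D, F, C#

G7(#11): dominant seventh sharp eleven on G.
G — root
B — major 3rd
D — perfect 5th
F — minor 7th
C# — augmented 11th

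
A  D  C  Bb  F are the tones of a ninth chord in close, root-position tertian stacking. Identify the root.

Stacking in thirds gives Bb – D – F – A – C, so Bb is the root — Bb major ninth.

Bb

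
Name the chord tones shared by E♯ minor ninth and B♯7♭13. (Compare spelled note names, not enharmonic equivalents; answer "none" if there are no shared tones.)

E♯ minor ninth: E♯ G♯ B♯ D♯ F𝄪
B♯7♭13: B♯ D𝄪 F𝄪 A♯ G♯
Common to both → G♯, B♯, F𝄪.

G♯  B♯  F𝄪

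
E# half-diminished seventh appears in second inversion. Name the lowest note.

E# half-diminished seventh in root position is E-sharp–G-sharp–B–D-sharp.
Second inversion places the fifth in the bass, which is B.

B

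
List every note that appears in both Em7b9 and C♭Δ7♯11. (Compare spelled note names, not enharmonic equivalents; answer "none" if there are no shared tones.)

Em7b9: E G B D F
C♭Δ7♯11: Cb Eb Gb Bb F
Common to both → F.

F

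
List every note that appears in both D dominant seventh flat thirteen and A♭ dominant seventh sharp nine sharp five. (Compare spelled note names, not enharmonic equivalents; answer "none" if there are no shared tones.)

C

D dominant seventh flat thirteen = D, F-sharp, A, C, B-flat.
A♭ dominant seventh sharp nine sharp five = A-flat, C, E, G-flat, B.
Shared: C.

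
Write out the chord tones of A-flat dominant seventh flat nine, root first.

A-flat dominant seventh flat nine: dominant seventh flat nine on A-flat.
root → A-flat
3rd (major 3rd) → C
5th (perfect 5th) → E-flat
7th (minor 7th) → G-flat
9th (minor 9th) → B-double-flat

A-flat, C, E-flat, G-flat, B-double-flat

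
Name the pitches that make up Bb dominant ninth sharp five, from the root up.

Bb dominant ninth sharp five: dominant ninth sharp five on Bb.
root → Bb
3rd (major 3rd) → D
5th (augmented 5th) → F#
7th (minor 7th) → Ab
9th (major 9th) → C

Bb, D, F#, Ab, C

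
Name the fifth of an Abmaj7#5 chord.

Abmaj7#5 is built on A♭; its 5th is an augmented 5th above the root.
A fifth above A uses the letter E, and the augmented 5th above A♭ is E.

E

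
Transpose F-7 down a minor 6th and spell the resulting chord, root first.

A – C – E – G

A minor 6th down from F is A, so the new chord is A minor seventh.
A — root
C — minor 3rd
E — perfect 5th
G — minor 7th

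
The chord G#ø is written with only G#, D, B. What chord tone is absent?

F#

G#ø = G#, B, D, F#. The voicing lacks the 7th (minor 7th), F#.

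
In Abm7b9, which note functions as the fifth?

Root of Abm7b9 = Ab. The 5th is a perfect 5th: Ab up a perfect 5th → Eb.

Eb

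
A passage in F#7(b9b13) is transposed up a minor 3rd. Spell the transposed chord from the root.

A minor 3rd up from F# is A, so the new chord is A dominant seventh flat nine flat thirteen.
Root: A
Major 3rd (3rd): C#
Perfect 5th (5th): E
Minor 7th (7th): G
Minor 9th (9th): Bb
Minor 13th (13th): F

A, C#, E, G, Bb, F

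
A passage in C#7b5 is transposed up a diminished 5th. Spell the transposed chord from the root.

Transposed root: C# → G (diminished 5th up). So we spell G dominant seventh flat five:
Root: G
Major 3rd (3rd): B
Diminished 5th (5th): Db
Minor 7th (7th): F

G B Db F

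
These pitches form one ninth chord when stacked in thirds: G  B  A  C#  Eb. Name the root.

Arranged so that each adjacent pair is a third by letter name: A – C# – Eb – G – B.
The bottom of that stack, A, is the root (this is A dominant ninth flat five).

A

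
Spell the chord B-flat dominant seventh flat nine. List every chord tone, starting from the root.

Bb  D  F  Ab  Cb

Root Bb, quality dominant seventh flat nine:
- root: Bb
- major 3rd: D
- perfect 5th: F
- minor 7th: Ab
- minor 9th: Cb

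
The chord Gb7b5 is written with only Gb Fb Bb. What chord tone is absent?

Dbb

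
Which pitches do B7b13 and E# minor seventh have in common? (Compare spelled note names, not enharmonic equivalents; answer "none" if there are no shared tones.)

D#

B7b13: B D# F# A G
E# minor seventh: E# G# B# D#
Common to both → D#.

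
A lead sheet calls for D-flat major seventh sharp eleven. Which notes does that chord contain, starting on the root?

Root Db, quality major seventh sharp eleven:
Db — root
F — major 3rd
Ab — perfect 5th
C — major 7th
G — augmented 11th

Db  F  Ab  C  G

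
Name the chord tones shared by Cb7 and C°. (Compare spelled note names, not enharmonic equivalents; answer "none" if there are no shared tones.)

Eb  Gb

Cb7: Cb Eb Gb Bbb
C°: C Eb Gb
Common to both → Eb, Gb.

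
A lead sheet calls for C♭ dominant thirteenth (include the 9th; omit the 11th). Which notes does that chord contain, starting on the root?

C-flat – E-flat – G-flat – B-double-flat – D-flat – A-flat

C♭ dominant thirteenth is a dominant thirteenth built on C-flat.
- root: C-flat
- major 3rd: E-flat
- perfect 5th: G-flat
- minor 7th: B-double-flat
- major 9th: D-flat
- major 13th: A-flat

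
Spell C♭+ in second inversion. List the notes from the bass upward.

G C♭ E♭

C♭+ = C♭–E♭–G; second inversion → fifth (G) lowest.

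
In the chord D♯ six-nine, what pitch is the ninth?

E#

D♯ six-nine is built on D#; its 9th is a major 9th above the root.
A second above D uses the letter E, and the major 9th above D# is E#.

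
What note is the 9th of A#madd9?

B#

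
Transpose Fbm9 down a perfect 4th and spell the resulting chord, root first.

Cb – Ebb – Gb – Bbb – Db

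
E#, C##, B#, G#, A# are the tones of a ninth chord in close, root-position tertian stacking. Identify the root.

A#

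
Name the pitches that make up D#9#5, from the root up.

D#9#5: dominant ninth sharp five on D#.
- root: D#
- major 3rd: F##
- augmented 5th: A##
- minor 7th: C#
- major 9th: E#

D# – F## – A## – C# – E#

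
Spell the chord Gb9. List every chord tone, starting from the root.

Gb9: dominant ninth on Gb.
root → Gb
3rd (major 3rd) → Bb
5th (perfect 5th) → Db
7th (minor 7th) → Fb
9th (major 9th) → Ab

Gb Bb Db Fb Ab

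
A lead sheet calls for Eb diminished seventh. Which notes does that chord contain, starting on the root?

Eb, Gb, Bbb, Dbb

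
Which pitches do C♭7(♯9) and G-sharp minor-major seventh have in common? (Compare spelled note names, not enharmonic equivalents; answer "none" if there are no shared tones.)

C♭7(♯9) = Cb, Eb, Gb, Bbb, D.
G-sharp minor-major seventh = G#, B, D#, F##.
Shared: none.

none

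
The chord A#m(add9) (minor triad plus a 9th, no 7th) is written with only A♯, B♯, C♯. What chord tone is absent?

E♯

The full A#m(add9) chord is A♯, C♯, E♯, B♯.
Comparing with the voicing, the perfect 5th (5th) — E♯ — is absent.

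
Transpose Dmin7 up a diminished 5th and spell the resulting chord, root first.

Ab  Cb  Eb  Gb

Transposed root: D → Ab (diminished 5th up). So we spell Ab minor seventh:
Ab — root
Cb — minor 3rd
Eb — perfect 5th
Gb — minor 7th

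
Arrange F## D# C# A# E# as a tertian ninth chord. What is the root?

Stacking in thirds gives D# – F## – A# – C# – E#, so D# is the root — D# dominant ninth.

D#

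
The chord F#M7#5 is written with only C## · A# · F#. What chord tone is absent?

The full F#M7#5 chord is F#, A#, C##, E#.
Comparing with the voicing, the major 7th (7th) — E# — is absent.

E#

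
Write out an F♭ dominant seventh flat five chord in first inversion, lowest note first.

F♭ dominant seventh flat five = F-flat–A-flat–C-double-flat–E-double-flat; first inversion → third (A-flat) lowest.

A-flat, C-double-flat, E-double-flat, F-flat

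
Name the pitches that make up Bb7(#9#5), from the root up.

Bb7(#9#5): dominant seventh sharp nine sharp five on Bb.
Root: Bb
Major 3rd (3rd): D
Augmented 5th (5th): F#
Minor 7th (7th): Ab
Augmented 9th (9th): C#

Bb, D, F#, Ab, C#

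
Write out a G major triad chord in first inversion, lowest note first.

B, D, G

In root position, G major triad is G–B–D.
First inversion puts the third (B) in the bass.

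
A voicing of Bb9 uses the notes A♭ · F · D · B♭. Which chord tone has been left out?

Bb9 = B♭, D, F, A♭, C. The voicing lacks the 9th (major 9th), C.

C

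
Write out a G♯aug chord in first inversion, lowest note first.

In root position, G♯aug is G#–B#–D##.
First inversion puts the third (B#) in the bass.

B#, D##, G#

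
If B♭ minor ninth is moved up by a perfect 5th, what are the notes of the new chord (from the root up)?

B-flat up a perfect 5th → F. New chord: F minor ninth.
Root: F
Minor 3rd (3rd): A-flat
Perfect 5th (5th): C
Minor 7th (7th): E-flat
Major 9th (9th): G

F  A-flat  C  E-flat  G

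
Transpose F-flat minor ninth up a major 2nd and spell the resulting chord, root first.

F-flat up a major 2nd → G-flat. New chord: G-flat minor ninth.
Root: G-flat
Minor 3rd (3rd): B-double-flat
Perfect 5th (5th): D-flat
Minor 7th (7th): F-flat
Major 9th (9th): A-flat

G-flat, B-double-flat, D-flat, F-flat, A-flat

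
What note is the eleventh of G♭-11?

C♭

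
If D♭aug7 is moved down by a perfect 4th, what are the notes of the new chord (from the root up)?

Ab  C  E  Gb

Transposed root: Db → Ab (perfect 4th down). So we spell Ab augmented seventh:
root → Ab
3rd (major 3rd) → C
5th (augmented 5th) → E
7th (minor 7th) → Gb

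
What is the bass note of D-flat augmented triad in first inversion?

F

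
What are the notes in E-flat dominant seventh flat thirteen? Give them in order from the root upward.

E-flat dominant seventh flat thirteen: dominant seventh flat thirteen on E-flat.
root → E-flat
3rd (major 3rd) → G
5th (perfect 5th) → B-flat
7th (minor 7th) → D-flat
13th (minor 13th) → C-flat

E-flat  G  B-flat  D-flat  C-flat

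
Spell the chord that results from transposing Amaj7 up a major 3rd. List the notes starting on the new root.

C♯ – E♯ – G♯ – B♯

A major 3rd up from A is C♯, so the new chord is C♯ major seventh.
root → C♯
3rd (major 3rd) → E♯
5th (perfect 5th) → G♯
7th (major 7th) → B♯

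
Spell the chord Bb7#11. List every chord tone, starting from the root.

Bb – D – F – Ab – E

Bb7#11: dominant seventh sharp eleven on Bb.
- root: Bb
- major 3rd: D
- perfect 5th: F
- minor 7th: Ab
- augmented 11th: E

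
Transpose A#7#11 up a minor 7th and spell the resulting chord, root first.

A minor 7th up from A# is G#, so the new chord is G# dominant seventh sharp eleven.
G# — root
B# — major 3rd
D# — perfect 5th
F# — minor 7th
C## — augmented 11th

G# – B# – D# – F# – C##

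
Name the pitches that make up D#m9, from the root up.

D# – F# – A# – C# – E#

D#m9: minor ninth on D#.
D# — root
F# — minor 3rd
A# — perfect 5th
C# — minor 7th
E# — major 9th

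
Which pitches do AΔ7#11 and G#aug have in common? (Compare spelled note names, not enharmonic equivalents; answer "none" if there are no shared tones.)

AΔ7#11 = A, C#, E, G#, D#.
G#aug = G#, B#, D##.
Shared: G#.

G#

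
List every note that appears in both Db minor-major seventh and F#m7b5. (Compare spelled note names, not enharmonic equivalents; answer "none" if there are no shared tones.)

C

Db minor-major seventh = Db, Fb, Ab, C.
F#m7b5 = F#, A, C, E.
Shared: C.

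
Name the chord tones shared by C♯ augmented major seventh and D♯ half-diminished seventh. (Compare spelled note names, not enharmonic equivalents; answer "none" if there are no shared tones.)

C-sharp

C♯ augmented major seventh = C-sharp, E-sharp, G-double-sharp, B-sharp.
D♯ half-diminished seventh = D-sharp, F-sharp, A, C-sharp.
Shared: C-sharp.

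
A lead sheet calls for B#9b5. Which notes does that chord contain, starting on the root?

B#9b5 is a dominant ninth flat five built on B♯.
B♯ — root
D𝄪 — major 3rd
F♯ — diminished 5th
A♯ — minor 7th
C𝄪 — major 9th

B♯, D𝄪, F♯, A♯, C𝄪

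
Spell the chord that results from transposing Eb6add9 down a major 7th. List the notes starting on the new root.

Transposed root: Eb → Fb (major 7th down). So we spell Fb six-nine:
Fb — root
Ab — major 3rd
Cb — perfect 5th
Db — major 6th
Gb — major 9th

Fb Ab Cb Db Gb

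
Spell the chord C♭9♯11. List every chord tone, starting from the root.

Cb, Eb, Gb, Bbb, Db, F

C♭9♯11 is a dominant ninth sharp eleven built on Cb.
Cb — root
Eb — major 3rd
Gb — perfect 5th
Bbb — minor 7th
Db — major 9th
F — augmented 11th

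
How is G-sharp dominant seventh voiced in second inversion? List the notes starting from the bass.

D-sharp, F-sharp, G-sharp, B-sharp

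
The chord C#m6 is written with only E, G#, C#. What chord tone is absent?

A#

The full C#m6 chord is C#, E, G#, A#.
Comparing with the voicing, the major 6th (6th) — A# — is absent.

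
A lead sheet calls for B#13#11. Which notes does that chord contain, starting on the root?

B#13#11: dominant thirteenth sharp eleven on B#.
B# — root
D## — major 3rd
F## — perfect 5th
A# — minor 7th
C## — major 9th
E## — augmented 11th
G## — major 13th

B#, D##, F##, A#, C##, E##, G##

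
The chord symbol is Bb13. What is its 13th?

G

Bb13 is built on Bb; its 13th is a major 13th above the root.
A sixth above B uses the letter G, and the major 13th above Bb is G.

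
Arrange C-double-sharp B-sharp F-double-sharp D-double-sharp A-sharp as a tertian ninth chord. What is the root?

B-sharp

Arranged so that each adjacent pair is a third by letter name: B-sharp – D-double-sharp – F-double-sharp – A-sharp – C-double-sharp.
The bottom of that stack, B-sharp, is the root (this is B-sharp dominant ninth).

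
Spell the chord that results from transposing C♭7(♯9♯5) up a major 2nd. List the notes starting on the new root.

Cb up a major 2nd → Db. New chord: Db dominant seventh sharp nine sharp five.
- root: Db
- major 3rd: F
- augmented 5th: A
- minor 7th: Cb
- augmented 9th: E

Db – F – A – Cb – E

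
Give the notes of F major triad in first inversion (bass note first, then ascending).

F major triad = F–A–C; first inversion → third (A) lowest.

A – C – F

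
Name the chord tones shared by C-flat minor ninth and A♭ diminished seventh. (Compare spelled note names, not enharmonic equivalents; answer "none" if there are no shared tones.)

Cb – Ebb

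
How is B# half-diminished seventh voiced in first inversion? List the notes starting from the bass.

D-sharp F-sharp A-sharp B-sharp

B# half-diminished seventh = B-sharp–D-sharp–F-sharp–A-sharp; first inversion → third (D-sharp) lowest.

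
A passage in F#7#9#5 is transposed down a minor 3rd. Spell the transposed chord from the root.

D#, F##, A##, C#, E##

A minor 3rd down from F# is D#, so the new chord is D# dominant seventh sharp nine sharp five.
Root: D#
Major 3rd (3rd): F##
Augmented 5th (5th): A##
Minor 7th (7th): C#
Augmented 9th (9th): E##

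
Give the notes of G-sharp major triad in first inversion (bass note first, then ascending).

B# D# G#

In root position, G-sharp major triad is G#–B#–D#.
First inversion puts the third (B#) in the bass.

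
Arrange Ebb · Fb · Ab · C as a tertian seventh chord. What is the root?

Arranged so that each adjacent pair is a third by letter name: Fb – Ab – C – Ebb.
The bottom of that stack, Fb, is the root (this is Fb augmented seventh).

Fb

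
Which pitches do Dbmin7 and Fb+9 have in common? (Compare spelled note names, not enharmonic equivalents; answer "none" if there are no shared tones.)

Fb, Ab

Dbmin7 = Db, Fb, Ab, Cb.
Fb+9 = Fb, Ab, C, Ebb, Gb.
Shared: Fb, Ab.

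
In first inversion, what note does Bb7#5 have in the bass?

D

Bb7#5 = B♭–D–F♯–A♭. First inversion → third in the bass = D.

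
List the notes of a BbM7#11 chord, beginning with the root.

BbM7#11 is a major seventh sharp eleven built on Bb.
Root: Bb
Major 3rd (3rd): D
Perfect 5th (5th): F
Major 7th (7th): A
Augmented 11th (11th): E

Bb, D, F, A, E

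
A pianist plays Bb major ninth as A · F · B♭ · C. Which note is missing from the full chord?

D

Bb major ninth = B♭, D, F, A, C. The voicing lacks the 3rd (major 3rd), D.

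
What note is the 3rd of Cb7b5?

Eb

Cb7b5 is built on Cb; its 3rd is a major 3rd above the root.
A third above C uses the letter E, and the major 3rd above Cb is Eb.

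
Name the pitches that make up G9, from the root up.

G, B, D, F, A

G9: dominant ninth on G.
G — root
B — major 3rd
D — perfect 5th
F — minor 7th
A — major 9th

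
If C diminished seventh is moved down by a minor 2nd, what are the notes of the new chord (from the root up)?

B  D  F  A-flat

Transposed root: C → B (minor 2nd down). So we spell B diminished seventh:
Root: B
Minor 3rd (3rd): D
Diminished 5th (5th): F
Diminished 7th (7th): A-flat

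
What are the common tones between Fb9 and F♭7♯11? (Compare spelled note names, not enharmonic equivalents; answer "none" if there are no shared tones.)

Fb9 = Fb, Ab, Cb, Ebb, Gb.
F♭7♯11 = Fb, Ab, Cb, Ebb, Bb.
Shared: Fb, Ab, Cb, Ebb.

Fb, Ab, Cb, Ebb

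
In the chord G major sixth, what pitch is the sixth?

E

Root of G major sixth = G. The 6th is a major 6th: G up a major 6th → E.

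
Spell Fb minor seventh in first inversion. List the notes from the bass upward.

In root position, Fb minor seventh is F♭–A𝄫–C♭–E𝄫.
First inversion puts the third (A𝄫) in the bass.

A𝄫 C♭ E𝄫 F♭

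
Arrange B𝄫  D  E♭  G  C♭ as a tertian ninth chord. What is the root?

Stacking in thirds gives C♭ – E♭ – G – B𝄫 – D, so C♭ is the root — C♭ dominant seventh sharp nine sharp five.

C♭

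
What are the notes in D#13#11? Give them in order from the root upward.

D#, F##, A#, C#, E#, G##, B#

D#13#11: dominant thirteenth sharp eleven on D#.
root → D#
3rd (major 3rd) → F##
5th (perfect 5th) → A#
7th (minor 7th) → C#
9th (major 9th) → E#
11th (augmented 11th) → G##
13th (major 13th) → B#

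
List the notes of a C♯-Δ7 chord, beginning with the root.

C#  E  G#  B#

Root C#, quality minor-major seventh:
- root: C#
- minor 3rd: E
- perfect 5th: G#
- major 7th: B#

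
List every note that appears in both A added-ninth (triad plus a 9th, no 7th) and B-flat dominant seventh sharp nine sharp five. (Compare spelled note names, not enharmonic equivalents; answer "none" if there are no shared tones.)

A added-ninth: A C-sharp E B
B-flat dominant seventh sharp nine sharp five: B-flat D F-sharp A-flat C-sharp
Common to both → C-sharp.

C-sharp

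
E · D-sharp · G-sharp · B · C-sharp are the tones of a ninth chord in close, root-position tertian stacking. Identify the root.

C-sharp

Stacking in thirds gives C-sharp – E – G-sharp – B – D-sharp, so C-sharp is the root — C-sharp minor ninth.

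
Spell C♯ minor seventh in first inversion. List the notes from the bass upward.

C♯ minor seventh = C-sharp–E–G-sharp–B; first inversion → third (E) lowest.

E G-sharp B C-sharp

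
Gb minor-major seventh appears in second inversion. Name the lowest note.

D-flat

Gb minor-major seventh = G-flat–B-double-flat–D-flat–F. Second inversion → fifth in the bass = D-flat.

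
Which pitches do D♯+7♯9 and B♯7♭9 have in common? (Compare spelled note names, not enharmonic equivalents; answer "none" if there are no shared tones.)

F##, C#

D♯+7♯9: D# F## A## C# E##
B♯7♭9: B# D## F## A# C#
Common to both → F##, C#.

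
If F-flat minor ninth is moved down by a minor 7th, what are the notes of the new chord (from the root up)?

G-flat – B-double-flat – D-flat – F-flat – A-flat

A minor 7th down from F-flat is G-flat, so the new chord is G-flat minor ninth.
G-flat — root
B-double-flat — minor 3rd
D-flat — perfect 5th
F-flat — minor 7th
A-flat — major 9th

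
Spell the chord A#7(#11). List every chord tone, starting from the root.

A#, C##, E#, G#, D##

A#7(#11): dominant seventh sharp eleven on A#.
A# — root
C## — major 3rd
E# — perfect 5th
G# — minor 7th
D## — augmented 11th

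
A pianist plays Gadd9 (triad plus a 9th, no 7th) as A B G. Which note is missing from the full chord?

D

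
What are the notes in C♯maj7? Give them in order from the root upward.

C#, E#, G#, B#

Root C#, quality major seventh:
- root: C#
- major 3rd: E#
- perfect 5th: G#
- major 7th: B#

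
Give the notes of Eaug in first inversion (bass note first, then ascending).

G#, B#, E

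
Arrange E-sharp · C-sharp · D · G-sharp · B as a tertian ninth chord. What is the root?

Stacking in thirds gives C-sharp – E-sharp – G-sharp – B – D, so C-sharp is the root — C-sharp dominant seventh flat nine.

C-sharp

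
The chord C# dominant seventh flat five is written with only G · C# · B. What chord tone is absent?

E#

C# dominant seventh flat five = C#, E#, G, B. The voicing lacks the 3rd (major 3rd), E#.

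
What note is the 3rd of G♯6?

B#

Root of G♯6 = G#. The 3rd is a major 3rd: G# up a major 3rd → B#.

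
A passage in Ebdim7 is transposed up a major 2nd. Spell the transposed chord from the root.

Transposed root: Eb → F (major 2nd up). So we spell F diminished seventh:
- root: F
- minor 3rd: Ab
- diminished 5th: Cb
- diminished 7th: Ebb

F Ab Cb Ebb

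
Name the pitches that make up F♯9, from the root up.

F♯, A♯, C♯, E, G♯

F♯9 is a dominant ninth built on F♯.
Root: F♯
Major 3rd (3rd): A♯
Perfect 5th (5th): C♯
Minor 7th (7th): E
Major 9th (9th): G♯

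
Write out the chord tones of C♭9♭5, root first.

Cb  Eb  Gbb  Bbb  Db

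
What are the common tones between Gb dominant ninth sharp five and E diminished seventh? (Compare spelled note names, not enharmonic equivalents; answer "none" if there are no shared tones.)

B♭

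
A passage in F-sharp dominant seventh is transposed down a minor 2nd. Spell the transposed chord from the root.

E-sharp G-double-sharp B-sharp D-sharp

A minor 2nd down from F-sharp is E-sharp, so the new chord is E-sharp dominant seventh.
root → E-sharp
3rd (major 3rd) → G-double-sharp
5th (perfect 5th) → B-sharp
7th (minor 7th) → D-sharp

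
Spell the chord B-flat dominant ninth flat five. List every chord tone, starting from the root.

Bb – D – Fb – Ab – C

B-flat dominant ninth flat five: dominant ninth flat five on Bb.
root → Bb
3rd (major 3rd) → D
5th (diminished 5th) → Fb
7th (minor 7th) → Ab
9th (major 9th) → C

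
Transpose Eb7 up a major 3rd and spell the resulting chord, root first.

G, B, D, F

Transposed root: E♭ → G (major 3rd up). So we spell G dominant seventh:
G — root
B — major 3rd
D — perfect 5th
F — minor 7th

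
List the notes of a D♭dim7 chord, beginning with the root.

Db, Fb, Abb, Cbb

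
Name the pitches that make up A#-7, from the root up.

A♯ C♯ E♯ G♯

A#-7 is a minor seventh built on A♯.
- root: A♯
- minor 3rd: C♯
- perfect 5th: E♯
- minor 7th: G♯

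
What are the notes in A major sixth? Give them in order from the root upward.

Root A, quality major sixth:
A — root
C# — major 3rd
E — perfect 5th
F# — major 6th

A  C#  E  F#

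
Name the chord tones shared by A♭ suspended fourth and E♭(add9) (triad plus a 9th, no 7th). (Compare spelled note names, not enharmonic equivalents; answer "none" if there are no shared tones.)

Eb

A♭ suspended fourth = Ab, Db, Eb.
E♭(add9) = Eb, G, Bb, F.
Shared: Eb.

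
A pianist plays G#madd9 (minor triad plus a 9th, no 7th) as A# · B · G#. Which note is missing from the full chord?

D#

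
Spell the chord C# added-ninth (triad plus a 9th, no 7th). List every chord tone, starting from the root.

Root C-sharp, quality added-ninth:
- root: C-sharp
- major 3rd: E-sharp
- perfect 5th: G-sharp
- major 9th: D-sharp

C-sharp, E-sharp, G-sharp, D-sharp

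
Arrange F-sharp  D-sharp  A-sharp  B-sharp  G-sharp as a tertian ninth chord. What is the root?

Arranged so that each adjacent pair is a third by letter name: G-sharp – B-sharp – D-sharp – F-sharp – A-sharp.
The bottom of that stack, G-sharp, is the root (this is G-sharp dominant ninth).

G-sharp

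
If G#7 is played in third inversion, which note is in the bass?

G#7 in root position is G#–B#–D#–F#.
Third inversion places the seventh in the bass, which is F#.

F#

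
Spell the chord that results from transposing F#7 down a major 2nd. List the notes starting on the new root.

E, G#, B, D

Transposed root: F# → E (major 2nd down). So we spell E dominant seventh:
root → E
3rd (major 3rd) → G#
5th (perfect 5th) → B
7th (minor 7th) → D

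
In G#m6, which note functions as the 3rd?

Root of G#m6 = G#. The 3rd is a minor 3rd: G# up a minor 3rd → B.

B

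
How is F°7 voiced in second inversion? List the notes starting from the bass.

Cb – Ebb – F – Ab

In root position, F°7 is F–Ab–Cb–Ebb.
Second inversion puts the fifth (Cb) in the bass.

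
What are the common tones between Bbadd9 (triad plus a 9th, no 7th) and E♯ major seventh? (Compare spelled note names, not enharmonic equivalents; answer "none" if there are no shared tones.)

Bbadd9 = B♭, D, F, C.
E♯ major seventh = E♯, G𝄪, B♯, D𝄪.
Shared: none.

none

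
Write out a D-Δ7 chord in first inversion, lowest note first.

F  A  C#  D

In root position, D-Δ7 is D–F–A–C#.
First inversion puts the third (F) in the bass.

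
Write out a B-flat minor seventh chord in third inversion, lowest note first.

In root position, B-flat minor seventh is B-flat–D-flat–F–A-flat.
Third inversion puts the seventh (A-flat) in the bass.

A-flat  B-flat  D-flat  F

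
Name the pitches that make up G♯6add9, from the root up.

G♯6add9 is a six-nine built on G#.
Root: G#
Major 3rd (3rd): B#
Perfect 5th (5th): D#
Major 6th (6th): E#
Major 9th (9th): A#

G#, B#, D#, E#, A#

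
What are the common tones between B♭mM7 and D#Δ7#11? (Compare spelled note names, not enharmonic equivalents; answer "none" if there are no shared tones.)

none

B♭mM7 = B♭, D♭, F, A.
D#Δ7#11 = D♯, F𝄪, A♯, C𝄪, G𝄪.
Shared: none.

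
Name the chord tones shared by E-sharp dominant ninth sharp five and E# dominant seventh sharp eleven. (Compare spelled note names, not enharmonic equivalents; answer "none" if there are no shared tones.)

E-sharp – G-double-sharp – D-sharp

E-sharp dominant ninth sharp five: E-sharp G-double-sharp B-double-sharp D-sharp F-double-sharp
E# dominant seventh sharp eleven: E-sharp G-double-sharp B-sharp D-sharp A-double-sharp
Common to both → E-sharp, G-double-sharp, D-sharp.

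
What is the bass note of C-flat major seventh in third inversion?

Bb

C-flat major seventh = Cb–Eb–Gb–Bb. Third inversion → seventh in the bass = Bb.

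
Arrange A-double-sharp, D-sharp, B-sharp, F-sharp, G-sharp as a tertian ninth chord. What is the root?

G-sharp

Arranged so that each adjacent pair is a third by letter name: G-sharp – B-sharp – D-sharp – F-sharp – A-double-sharp.
The bottom of that stack, G-sharp, is the root (this is G-sharp dominant seventh sharp nine).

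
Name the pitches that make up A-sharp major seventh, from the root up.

A-sharp C-double-sharp E-sharp G-double-sharp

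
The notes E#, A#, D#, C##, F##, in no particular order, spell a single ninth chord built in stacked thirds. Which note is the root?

Stacking in thirds gives D# – F## – A# – C## – E#, so D# is the root — D# major ninth.

D#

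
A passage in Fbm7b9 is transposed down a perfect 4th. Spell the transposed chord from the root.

Cb, Ebb, Gb, Bbb, Dbb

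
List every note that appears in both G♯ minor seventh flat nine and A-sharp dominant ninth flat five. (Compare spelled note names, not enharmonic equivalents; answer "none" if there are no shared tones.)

G♯ minor seventh flat nine = G-sharp, B, D-sharp, F-sharp, A.
A-sharp dominant ninth flat five = A-sharp, C-double-sharp, E, G-sharp, B-sharp.
Shared: G-sharp.

G-sharp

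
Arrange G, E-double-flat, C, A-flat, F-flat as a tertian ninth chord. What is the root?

F-flat

Arranged so that each adjacent pair is a third by letter name: F-flat – A-flat – C – E-double-flat – G.
The bottom of that stack, F-flat, is the root (this is F-flat dominant seventh sharp nine sharp five).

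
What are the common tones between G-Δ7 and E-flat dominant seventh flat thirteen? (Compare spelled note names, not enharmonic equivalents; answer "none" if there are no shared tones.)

G – B♭

G-Δ7: G B♭ D F♯
E-flat dominant seventh flat thirteen: E♭ G B♭ D♭ C♭
Common to both → G, B♭.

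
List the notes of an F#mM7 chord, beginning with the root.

F♯  A  C♯  E♯

F#mM7 is a minor-major seventh built on F♯.
F♯ — root
A — minor 3rd
C♯ — perfect 5th
E♯ — major 7th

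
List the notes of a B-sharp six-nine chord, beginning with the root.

Root B#, quality six-nine:
- root: B#
- major 3rd: D##
- perfect 5th: F##
- major 6th: G##
- major 9th: C##

B# D## F## G## C##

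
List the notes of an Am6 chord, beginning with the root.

A  C  E  F#

Am6: minor sixth on A.
- root: A
- minor 3rd: C
- perfect 5th: E
- major 6th: F#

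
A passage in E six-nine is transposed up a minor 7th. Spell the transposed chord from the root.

D  F-sharp  A  B  E

Transposed root: E → D (minor 7th up). So we spell D six-nine:
root → D
3rd (major 3rd) → F-sharp
5th (perfect 5th) → A
6th (major 6th) → B
9th (major 9th) → E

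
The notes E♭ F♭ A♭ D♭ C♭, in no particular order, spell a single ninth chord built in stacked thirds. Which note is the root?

Arranged so that each adjacent pair is a third by letter name: D♭ – F♭ – A♭ – C♭ – E♭.
The bottom of that stack, D♭, is the root (this is D♭ minor ninth).

D♭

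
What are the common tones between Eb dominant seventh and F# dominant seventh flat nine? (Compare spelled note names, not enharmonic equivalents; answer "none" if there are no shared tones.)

G

Eb dominant seventh: E-flat G B-flat D-flat
F# dominant seventh flat nine: F-sharp A-sharp C-sharp E G
Common to both → G.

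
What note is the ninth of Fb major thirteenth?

Root of Fb major thirteenth = Fb. The 9th is a major 9th: Fb up a major 9th → Gb.

Gb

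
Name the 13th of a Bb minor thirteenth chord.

Bb minor thirteenth is built on Bb; its 13th is a major 13th above the root.
A sixth above B uses the letter G, and the major 13th above Bb is G.

G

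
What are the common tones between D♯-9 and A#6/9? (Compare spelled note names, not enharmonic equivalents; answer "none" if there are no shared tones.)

D♯-9 = D#, F#, A#, C#, E#.
A#6/9 = A#, C##, E#, F##, B#.
Shared: A#, E#.

A# E#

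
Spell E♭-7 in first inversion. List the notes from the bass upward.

In root position, E♭-7 is Eb–Gb–Bb–Db.
First inversion puts the third (Gb) in the bass.

Gb  Bb  Db  Eb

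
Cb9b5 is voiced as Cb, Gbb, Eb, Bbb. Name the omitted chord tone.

Db

The full Cb9b5 chord is Cb, Eb, Gbb, Bbb, Db.
Comparing with the voicing, the major 9th (9th) — Db — is absent.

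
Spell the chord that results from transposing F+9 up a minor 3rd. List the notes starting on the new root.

A minor 3rd up from F is Ab, so the new chord is Ab dominant ninth sharp five.
root → Ab
3rd (major 3rd) → C
5th (augmented 5th) → E
7th (minor 7th) → Gb
9th (major 9th) → Bb

Ab C E Gb Bb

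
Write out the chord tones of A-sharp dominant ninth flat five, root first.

A# C## E G# B#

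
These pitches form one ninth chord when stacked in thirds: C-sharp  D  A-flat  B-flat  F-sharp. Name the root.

Arranged so that each adjacent pair is a third by letter name: B-flat – D – F-sharp – A-flat – C-sharp.
The bottom of that stack, B-flat, is the root (this is B-flat dominant seventh sharp nine sharp five).

B-flat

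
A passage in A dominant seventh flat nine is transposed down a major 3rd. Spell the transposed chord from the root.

A down a major 3rd → F. New chord: F dominant seventh flat nine.
- root: F
- major 3rd: A
- perfect 5th: C
- minor 7th: E-flat
- minor 9th: G-flat

F, A, C, E-flat, G-flat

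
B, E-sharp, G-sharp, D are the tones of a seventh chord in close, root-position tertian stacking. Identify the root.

E-sharp

Arranged so that each adjacent pair is a third by letter name: E-sharp – G-sharp – B – D.
The bottom of that stack, E-sharp, is the root (this is E-sharp diminished seventh).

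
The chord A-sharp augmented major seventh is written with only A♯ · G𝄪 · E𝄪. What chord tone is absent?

C𝄪

A-sharp augmented major seventh = A♯, C𝄪, E𝄪, G𝄪. The voicing lacks the 3rd (major 3rd), C𝄪.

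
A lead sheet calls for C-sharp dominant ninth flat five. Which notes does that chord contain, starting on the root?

Root C-sharp, quality dominant ninth flat five:
C-sharp — root
E-sharp — major 3rd
G — diminished 5th
B — minor 7th
D-sharp — major 9th

C-sharp E-sharp G B D-sharp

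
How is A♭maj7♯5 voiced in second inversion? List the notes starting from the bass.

A♭maj7♯5 = Ab–C–E–G; second inversion → fifth (E) lowest.

E G Ab C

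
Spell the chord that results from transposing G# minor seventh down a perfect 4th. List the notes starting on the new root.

D-sharp – F-sharp – A-sharp – C-sharp

Transposed root: G-sharp → D-sharp (perfect 4th down). So we spell D-sharp minor seventh:
- root: D-sharp
- minor 3rd: F-sharp
- perfect 5th: A-sharp
- minor 7th: C-sharp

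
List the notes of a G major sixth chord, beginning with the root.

G, B, D, E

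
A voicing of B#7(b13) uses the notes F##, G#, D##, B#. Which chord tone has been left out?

The full B#7(b13) chord is B#, D##, F##, A#, G#.
Comparing with the voicing, the minor 7th (7th) — A# — is absent.

A#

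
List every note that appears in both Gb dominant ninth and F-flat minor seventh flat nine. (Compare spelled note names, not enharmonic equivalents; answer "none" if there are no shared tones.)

Gb dominant ninth = G-flat, B-flat, D-flat, F-flat, A-flat.
F-flat minor seventh flat nine = F-flat, A-double-flat, C-flat, E-double-flat, G-double-flat.
Shared: F-flat.

F-flat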